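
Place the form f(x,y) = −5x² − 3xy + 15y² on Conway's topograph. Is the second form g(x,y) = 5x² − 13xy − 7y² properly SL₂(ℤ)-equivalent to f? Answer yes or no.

D₁ = 309, D₂ = 309
river cycle of f (length 6): (-5, 17, 1), (1, 17, -5), (-5, 13, 7), (7, 15, -3), (-3, 15, 7), (7, 13, -5)
river cycle of g (length 6): (-7, 13, 5), (5, 17, -1), (-1, 17, 5), (5, 13, -7), (-7, 15, 3), (3, 15, -7)
cycles differ ⇒ inequivalent

no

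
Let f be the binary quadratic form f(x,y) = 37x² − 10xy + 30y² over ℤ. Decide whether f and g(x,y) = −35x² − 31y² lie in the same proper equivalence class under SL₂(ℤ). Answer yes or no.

D₁ = -4340, D₂ = -4340
f: flip: (37,-10,30)→(30,10,37)
f: reduced (well bottom): (30,10,37) with a≤c, −a<b≤a
g is negative-definite; reduce −g:
−g: flip: (35,0,31)→(31,0,35)
−g: reduced (well bottom): (31,0,35) with a≤c, −a<b≤a
flip sign back: reduced form of g is (-31,0,-35)
reduced forms (30, 10, 37) vs (-31, 0, -35) ⇒ inequivalent

no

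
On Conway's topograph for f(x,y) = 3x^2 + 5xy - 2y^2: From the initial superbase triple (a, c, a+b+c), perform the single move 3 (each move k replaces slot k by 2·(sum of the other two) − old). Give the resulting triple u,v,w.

start (3,-2,6) = (f(1,0),f(0,1),f(1,1))
replace slot 3: 2·(3+(-2)) − 6 = -4 → (3,-2,-4)

3,-2,-4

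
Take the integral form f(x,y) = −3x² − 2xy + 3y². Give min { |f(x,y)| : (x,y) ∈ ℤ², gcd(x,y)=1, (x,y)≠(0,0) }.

descent: ρ → (3,2,-3)  [lands on river]
river: ρ → (-3,4,2)
river: ρ → (2,4,-3)
river: ρ → (-3,2,3)
river: ρ → (3,4,-2)
river: ρ → (-2,4,3)
closes: descent 1, river 6
min |a| on river = 2

2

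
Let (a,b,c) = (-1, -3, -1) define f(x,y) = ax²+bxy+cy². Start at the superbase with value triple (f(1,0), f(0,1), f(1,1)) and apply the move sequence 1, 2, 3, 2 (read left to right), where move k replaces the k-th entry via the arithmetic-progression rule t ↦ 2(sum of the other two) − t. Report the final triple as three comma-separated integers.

start (-1,-1,-5) = (f(1,0),f(0,1),f(1,1))
replace slot 1: 2·((-1)+(-5)) − (-1) = -11 → (-11,-1,-5)
replace slot 2: 2·((-11)+(-5)) − (-1) = -31 → (-11,-31,-5)
replace slot 3: 2·((-11)+(-31)) − (-5) = -79 → (-11,-31,-79)
replace slot 2: 2·((-11)+(-79)) − (-31) = -149 → (-11,-149,-79)

-11,-149,-79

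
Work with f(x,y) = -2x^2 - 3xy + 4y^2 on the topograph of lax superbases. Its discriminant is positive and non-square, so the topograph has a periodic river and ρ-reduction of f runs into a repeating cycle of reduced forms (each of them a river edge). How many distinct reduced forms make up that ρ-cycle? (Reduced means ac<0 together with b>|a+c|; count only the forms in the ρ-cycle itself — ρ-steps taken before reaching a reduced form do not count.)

D = 41, ⌊√D⌋ = 6
descent: ρ → (4,3,-2)  [lands on river]
river: ρ → (-2,5,2)
river: ρ → (2,3,-4)
river: ρ → (-4,5,1)
river: ρ → (1,5,-4)
river: ρ → (-4,3,2)
river: ρ → (2,5,-2)
river: ρ → (-2,3,4)
river: ρ → (4,5,-1)
river: ρ → (-1,5,4)
ρ-cycle length = 10 (tail of 1 descent step not counted)

10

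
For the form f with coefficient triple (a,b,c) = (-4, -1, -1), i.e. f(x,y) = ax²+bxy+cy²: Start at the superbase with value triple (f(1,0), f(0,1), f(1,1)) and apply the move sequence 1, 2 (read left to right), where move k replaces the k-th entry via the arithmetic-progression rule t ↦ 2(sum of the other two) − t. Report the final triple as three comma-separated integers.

start (-4,-1,-6) = (f(1,0),f(0,1),f(1,1))
replace slot 1: 2·((-1)+(-6)) − (-4) = -10 → (-10,-1,-6)
replace slot 2: 2·((-10)+(-6)) − (-1) = -31 → (-10,-31,-6)

-10,-31,-6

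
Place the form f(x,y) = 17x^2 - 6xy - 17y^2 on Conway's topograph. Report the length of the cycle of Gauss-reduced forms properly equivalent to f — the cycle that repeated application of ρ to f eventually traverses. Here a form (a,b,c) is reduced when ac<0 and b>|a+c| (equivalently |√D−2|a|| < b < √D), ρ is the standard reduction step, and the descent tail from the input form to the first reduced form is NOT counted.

D = 1192, ⌊√D⌋ = 34
descent: ρ → (-17,6,17)  [lands on river]
river: ρ → (17,28,-6)
river: ρ → (-6,32,7)
river: ρ → (7,24,-22)
river: ρ → (-22,20,9)
river: ρ → (9,34,-1)
river: ρ → (-1,34,9)
river: ρ → (9,20,-22)
river: ρ → (-22,24,7)
river: ρ → (7,32,-6)
river: ρ → (-6,28,17)
river: ρ → (17,6,-17)
river: ρ → (-17,28,6)
river: ρ → (6,32,-7)
river: ρ → (-7,24,22)
river: ρ → (22,20,-9)
river: ρ → (-9,34,1)
river: ρ → (1,34,-9)
river: ρ → (-9,20,22)
river: ρ → (22,24,-7)
river: ρ → (-7,32,6)
river: ρ → (6,28,-17)
ρ-cycle length = 22 (tail of 1 descent step not counted)

22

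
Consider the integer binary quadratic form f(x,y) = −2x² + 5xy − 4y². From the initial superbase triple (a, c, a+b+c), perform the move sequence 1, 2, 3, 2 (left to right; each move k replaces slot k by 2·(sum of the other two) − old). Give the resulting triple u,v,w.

start (-2,-4,-1) = (f(1,0),f(0,1),f(1,1))
replace slot 1: 2·((-4)+(-1)) − (-2) = -8 → (-8,-4,-1)
replace slot 2: 2·((-8)+(-1)) − (-4) = -14 → (-8,-14,-1)
replace slot 3: 2·((-8)+(-14)) − (-1) = -43 → (-8,-14,-43)
replace slot 2: 2·((-8)+(-43)) − (-14) = -88 → (-8,-88,-43)

-8,-88,-43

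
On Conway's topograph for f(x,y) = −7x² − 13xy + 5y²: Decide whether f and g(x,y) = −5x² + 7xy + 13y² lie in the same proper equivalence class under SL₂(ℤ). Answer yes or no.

D₁ = 309, D₂ = 309
river cycle of f (length 6): (5, 13, -7), (-7, 15, 3), (3, 15, -7), (-7, 13, 5), (5, 17, -1), (-1, 17, 5)
river cycle of g (length 6): (-5, 17, 1), (1, 17, -5), (-5, 13, 7), (7, 15, -3), (-3, 15, 7), (7, 13, -5)
cycles differ ⇒ inequivalent

no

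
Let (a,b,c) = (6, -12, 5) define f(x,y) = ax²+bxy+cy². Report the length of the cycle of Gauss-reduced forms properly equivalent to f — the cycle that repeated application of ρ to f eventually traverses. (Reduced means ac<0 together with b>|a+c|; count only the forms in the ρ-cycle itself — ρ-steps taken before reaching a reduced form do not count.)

D = 24, ⌊√D⌋ = 4
descent: ρ → (5,2,-1)
descent: ρ → (-1,4,2)  [lands on river]
river: ρ → (2,4,-1)
ρ-cycle length = 2 (tail of 2 descent steps not counted)

2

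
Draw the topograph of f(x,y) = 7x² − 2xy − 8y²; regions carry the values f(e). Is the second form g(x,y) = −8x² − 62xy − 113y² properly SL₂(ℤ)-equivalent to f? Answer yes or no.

D₁ = 228, D₂ = 228
river cycle of f (length 6): (-8, 2, 7), (7, 12, -3), (-3, 12, 7), (7, 2, -8), (-8, 14, 1), (1, 14, -8)
river cycle of g (length 6): (-8, 2, 7), (7, 12, -3), (-3, 12, 7), (7, 2, -8), (-8, 14, 1), (1, 14, -8)
cycles coincide ⇒ equivalent

yes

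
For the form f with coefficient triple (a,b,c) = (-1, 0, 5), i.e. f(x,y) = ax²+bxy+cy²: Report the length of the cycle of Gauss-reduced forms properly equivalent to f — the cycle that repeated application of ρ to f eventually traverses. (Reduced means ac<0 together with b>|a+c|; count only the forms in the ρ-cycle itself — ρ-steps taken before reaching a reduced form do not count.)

D = 20, ⌊√D⌋ = 4
descent: ρ → (5,0,-1)
descent: ρ → (-1,4,1)  [lands on river]
river: ρ → (1,4,-1)
ρ-cycle length = 2 (tail of 2 descent steps not counted)

2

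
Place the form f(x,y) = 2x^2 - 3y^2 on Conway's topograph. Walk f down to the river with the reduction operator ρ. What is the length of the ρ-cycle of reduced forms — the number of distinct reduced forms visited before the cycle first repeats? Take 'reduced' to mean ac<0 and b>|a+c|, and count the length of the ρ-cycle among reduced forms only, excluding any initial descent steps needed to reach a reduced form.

D = 24, ⌊√D⌋ = 4
descent: ρ → (-3,0,2)
descent: ρ → (2,4,-1)  [lands on river]
river: ρ → (-1,4,2)
ρ-cycle length = 2 (tail of 2 descent steps not counted)

2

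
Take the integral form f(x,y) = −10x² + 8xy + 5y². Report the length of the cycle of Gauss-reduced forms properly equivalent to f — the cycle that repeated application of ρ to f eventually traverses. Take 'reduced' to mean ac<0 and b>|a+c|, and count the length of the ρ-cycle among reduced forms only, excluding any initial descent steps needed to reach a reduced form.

D = 264, ⌊√D⌋ = 16
river: ρ → (5,12,-6)
river: ρ → (-6,12,5)
river: ρ → (5,8,-10)
river: ρ → (-10,12,3)
river: ρ → (3,12,-10)
river: ρ → (-10,8,5)
ρ-cycle length = 6 (tail of 0 descent steps not counted)

6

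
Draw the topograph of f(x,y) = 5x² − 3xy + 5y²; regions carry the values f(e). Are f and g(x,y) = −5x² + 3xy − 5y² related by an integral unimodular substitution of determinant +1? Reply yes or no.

D₁ = -91, D₂ = -91
f: flip: (5,-3,5)→(5,3,5)
f: reduced (well bottom): (5,3,5) with a≤c, −a<b≤a
g is negative-definite; reduce −g:
−g: flip: (5,-3,5)→(5,3,5)
−g: reduced (well bottom): (5,3,5) with a≤c, −a<b≤a
flip sign back: reduced form of g is (-5,-3,-5)
reduced forms (5, 3, 5) vs (-5, -3, -5) ⇒ inequivalent

no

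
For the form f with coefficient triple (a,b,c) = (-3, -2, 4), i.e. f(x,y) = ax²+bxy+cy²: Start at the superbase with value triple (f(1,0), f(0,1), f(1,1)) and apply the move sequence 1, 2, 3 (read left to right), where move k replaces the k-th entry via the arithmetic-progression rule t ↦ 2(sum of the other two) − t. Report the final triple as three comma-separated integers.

start (-3,4,-1) = (f(1,0),f(0,1),f(1,1))
replace slot 1: 2·(4+(-1)) − (-3) = 9 → (9,4,-1)
replace slot 2: 2·(9+(-1)) − 4 = 12 → (9,12,-1)
replace slot 3: 2·(9+12) − (-1) = 43 → (9,12,43)

9,12,43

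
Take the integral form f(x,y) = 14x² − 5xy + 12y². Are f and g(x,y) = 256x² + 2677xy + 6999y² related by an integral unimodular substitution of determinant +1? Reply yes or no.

D₁ = -647, D₂ = -647
f: flip: (14,-5,12)→(12,5,14)
f: reduced (well bottom): (12,5,14) with a≤c, −a<b≤a
g: translate: b→117 (≡2677 mod 512), so (256,2677,6999)→(256,117,14)
g: flip: (256,117,14)→(14,-117,256)
g: translate: b→-5 (≡-117 mod 28), so (14,-117,256)→(14,-5,12)
g: flip: (14,-5,12)→(12,5,14)
g: reduced (well bottom): (12,5,14) with a≤c, −a<b≤a
reduced forms (12, 5, 14) vs (12, 5, 14) ⇒ equivalent

yes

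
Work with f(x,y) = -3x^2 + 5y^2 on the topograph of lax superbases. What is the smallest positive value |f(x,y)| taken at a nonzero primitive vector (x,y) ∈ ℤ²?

descent: ρ → (5,0,-3)
descent: ρ → (-3,6,2)  [lands on river]
river: ρ → (2,6,-3)
closes: descent 2, river 2
min |a| on river = 2

2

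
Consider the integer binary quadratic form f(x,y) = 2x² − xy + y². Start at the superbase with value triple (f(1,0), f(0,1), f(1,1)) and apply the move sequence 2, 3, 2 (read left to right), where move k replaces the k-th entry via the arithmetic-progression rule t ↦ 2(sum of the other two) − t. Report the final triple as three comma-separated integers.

start (2,1,2) = (f(1,0),f(0,1),f(1,1))
replace slot 2: 2·(2+2) − 1 = 7 → (2,7,2)
replace slot 3: 2·(2+7) − 2 = 16 → (2,7,16)
replace slot 2: 2·(2+16) − 7 = 29 → (2,29,16)

2,29,16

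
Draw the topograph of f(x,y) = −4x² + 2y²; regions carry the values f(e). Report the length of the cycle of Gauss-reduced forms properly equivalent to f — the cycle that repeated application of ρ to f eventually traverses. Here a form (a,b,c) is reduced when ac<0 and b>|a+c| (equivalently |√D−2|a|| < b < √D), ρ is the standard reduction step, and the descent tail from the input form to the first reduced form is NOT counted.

D = 32, ⌊√D⌋ = 5
descent: ρ → (2,4,-2)  [lands on river]
river: ρ → (-2,4,2)
ρ-cycle length = 2 (tail of 1 descent step not counted)

2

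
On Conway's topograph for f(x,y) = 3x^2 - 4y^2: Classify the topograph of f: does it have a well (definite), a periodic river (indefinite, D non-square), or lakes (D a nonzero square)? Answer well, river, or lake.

D = b²−4ac = 0² − 4·3·(-4) = 48
D > 0 non-square ⇒ indefinite ⇒ periodic river

river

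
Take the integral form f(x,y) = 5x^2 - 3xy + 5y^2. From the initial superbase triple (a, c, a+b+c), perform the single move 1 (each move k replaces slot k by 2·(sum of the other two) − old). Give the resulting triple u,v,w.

start (5,5,7) = (f(1,0),f(0,1),f(1,1))
replace slot 1: 2·(5+7) − 5 = 19 → (19,5,7)

19,5,7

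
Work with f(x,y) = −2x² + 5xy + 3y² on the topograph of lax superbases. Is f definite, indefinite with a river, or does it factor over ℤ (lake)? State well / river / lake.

D = b²−4ac = 5² − 4·(-2)·3 = 49
D = 7² is a perfect square ⇒ form factors over ℤ ⇒ lakes

lake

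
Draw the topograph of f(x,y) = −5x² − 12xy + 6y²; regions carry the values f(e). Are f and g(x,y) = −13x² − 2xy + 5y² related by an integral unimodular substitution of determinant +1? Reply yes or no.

D₁ = 264, D₂ = 264
river cycle of f (length 6): (6, 12, -5), (-5, 8, 10), (10, 12, -3), (-3, 12, 10), (10, 8, -5), (-5, 12, 6)
river cycle of g (length 6): (5, 12, -6), (-6, 12, 5), (5, 8, -10), (-10, 12, 3), (3, 12, -10), (-10, 8, 5)
cycles differ ⇒ inequivalent

no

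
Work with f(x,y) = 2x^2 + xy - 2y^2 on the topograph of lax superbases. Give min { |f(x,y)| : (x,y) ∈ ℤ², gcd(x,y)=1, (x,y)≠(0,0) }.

river: ρ → (-2,3,1)
river: ρ → (1,3,-2)
river: ρ → (-2,1,2)
river: ρ → (2,3,-1)
river: ρ → (-1,3,2)
river: ρ → (2,1,-2)
closes: descent 0, river 6
min |a| on river = 1

1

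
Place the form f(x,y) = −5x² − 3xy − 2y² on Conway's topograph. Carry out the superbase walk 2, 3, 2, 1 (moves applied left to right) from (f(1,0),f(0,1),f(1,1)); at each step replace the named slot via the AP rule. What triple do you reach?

start (-5,-2,-10) = (f(1,0),f(0,1),f(1,1))
replace slot 2: 2·((-5)+(-10)) − (-2) = -28 → (-5,-28,-10)
replace slot 3: 2·((-5)+(-28)) − (-10) = -56 → (-5,-28,-56)
replace slot 2: 2·((-5)+(-56)) − (-28) = -94 → (-5,-94,-56)
replace slot 1: 2·((-94)+(-56)) − (-5) = -295 → (-295,-94,-56)

-295,-94,-56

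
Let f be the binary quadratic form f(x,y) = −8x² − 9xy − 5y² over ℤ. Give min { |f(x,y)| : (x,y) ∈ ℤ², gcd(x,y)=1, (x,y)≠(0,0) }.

translate: b→-7 (≡9 mod 16), so (8,9,5)→(8,-7,4)
flip: (8,-7,4)→(4,7,8)
translate: b→-1 (≡7 mod 8), so (4,7,8)→(4,-1,5)
reduced (well bottom): (4,-1,5) with a≤c, −a<b≤a
well minimum |f| = |-4| = 4 (negative-definite)

4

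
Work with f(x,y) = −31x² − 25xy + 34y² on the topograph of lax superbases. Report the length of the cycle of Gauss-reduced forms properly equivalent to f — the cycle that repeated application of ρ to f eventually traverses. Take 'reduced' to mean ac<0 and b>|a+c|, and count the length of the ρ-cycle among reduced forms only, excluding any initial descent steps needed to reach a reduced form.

D = 4841, ⌊√D⌋ = 69
descent: ρ → (34,25,-31)  [lands on river]
river: ρ → (-31,37,28)
river: ρ → (28,19,-40)
river: ρ → (-40,61,7)
river: ρ → (7,65,-22)
river: ρ → (-22,67,4)
river: ρ → (4,69,-5)
river: ρ → (-5,61,56)
river: ρ → (56,51,-10)
river: ρ → (-10,69,2)
river: ρ → (2,67,-44)
river: ρ → (-44,21,25)
river: ρ → (25,29,-40)
river: ρ → (-40,51,14)
river: ρ → (14,61,-20)
river: ρ → (-20,59,17)
river: ρ → (17,43,-44)
river: ρ → (-44,45,16)
river: ρ → (16,51,-35)
river: ρ → (-35,19,32)
river: ρ → (32,45,-22)
river: ρ → (-22,43,34)
ρ-cycle length = 22 (tail of 1 descent step not counted)

22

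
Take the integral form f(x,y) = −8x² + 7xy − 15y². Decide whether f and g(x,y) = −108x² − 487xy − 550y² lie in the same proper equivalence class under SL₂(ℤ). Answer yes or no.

D₁ = -431, D₂ = -431
f is negative-definite; reduce −f:
−f: reduced (well bottom): (8,-7,15) with a≤c, −a<b≤a
flip sign back: reduced form of f is (-8,7,-15)
g is negative-definite; reduce −g:
−g: translate: b→55 (≡487 mod 216), so (108,487,550)→(108,55,8)
−g: flip: (108,55,8)→(8,-55,108)
−g: translate: b→-7 (≡-55 mod 16), so (8,-55,108)→(8,-7,15)
−g: reduced (well bottom): (8,-7,15) with a≤c, −a<b≤a
flip sign back: reduced form of g is (-8,7,-15)
reduced forms (-8, 7, -15) vs (-8, 7, -15) ⇒ equivalent

yes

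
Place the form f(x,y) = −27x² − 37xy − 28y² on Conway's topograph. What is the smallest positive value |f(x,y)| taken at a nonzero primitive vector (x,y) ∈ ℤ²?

translate: b→-17 (≡37 mod 54), so (27,37,28)→(27,-17,18)
flip: (27,-17,18)→(18,17,27)
reduced (well bottom): (18,17,27) with a≤c, −a<b≤a
well minimum |f| = |-18| = 18 (negative-definite)

18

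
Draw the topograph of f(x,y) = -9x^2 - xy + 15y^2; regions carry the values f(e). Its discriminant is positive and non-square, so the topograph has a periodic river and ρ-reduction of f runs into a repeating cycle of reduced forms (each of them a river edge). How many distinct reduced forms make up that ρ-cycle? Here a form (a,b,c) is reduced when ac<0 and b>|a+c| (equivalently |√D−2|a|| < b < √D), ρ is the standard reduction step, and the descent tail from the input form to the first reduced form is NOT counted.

D = 541, ⌊√D⌋ = 23
descent: ρ → (15,1,-9)
descent: ρ → (-9,17,7)  [lands on river]
river: ρ → (7,11,-15)
river: ρ → (-15,19,3)
river: ρ → (3,23,-1)
river: ρ → (-1,23,3)
river: ρ → (3,19,-15)
river: ρ → (-15,11,7)
river: ρ → (7,17,-9)
river: ρ → (-9,19,5)
river: ρ → (5,21,-5)
river: ρ → (-5,19,9)
river: ρ → (9,17,-7)
river: ρ → (-7,11,15)
river: ρ → (15,19,-3)
river: ρ → (-3,23,1)
river: ρ → (1,23,-3)
river: ρ → (-3,19,15)
river: ρ → (15,11,-7)
river: ρ → (-7,17,9)
river: ρ → (9,19,-5)
river: ρ → (-5,21,5)
river: ρ → (5,19,-9)
ρ-cycle length = 22 (tail of 2 descent steps not counted)

22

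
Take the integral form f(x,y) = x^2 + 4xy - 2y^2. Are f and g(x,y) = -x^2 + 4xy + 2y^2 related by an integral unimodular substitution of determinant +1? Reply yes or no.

D₁ = 24, D₂ = 24
river cycle of f (length 2): (-2, 4, 1), (1, 4, -2)
river cycle of g (length 2): (2, 4, -1), (-1, 4, 2)
cycles differ ⇒ inequivalent

no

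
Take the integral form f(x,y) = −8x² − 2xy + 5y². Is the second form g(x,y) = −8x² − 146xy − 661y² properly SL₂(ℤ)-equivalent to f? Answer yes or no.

D₁ = 164, D₂ = 164
river cycle of f (length 6): (5, 12, -1), (-1, 12, 5), (5, 8, -5), (-5, 12, 1), (1, 12, -5), (-5, 8, 5)
river cycle of g (length 6): (5, 12, -1), (-1, 12, 5), (5, 8, -5), (-5, 12, 1), (1, 12, -5), (-5, 8, 5)
cycles coincide ⇒ equivalent

yes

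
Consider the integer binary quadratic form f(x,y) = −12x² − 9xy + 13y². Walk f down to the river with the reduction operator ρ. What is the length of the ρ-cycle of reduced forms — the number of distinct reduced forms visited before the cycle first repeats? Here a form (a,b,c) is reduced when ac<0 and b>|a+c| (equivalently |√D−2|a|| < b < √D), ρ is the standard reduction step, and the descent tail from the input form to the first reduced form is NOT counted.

D = 705, ⌊√D⌋ = 26
descent: ρ → (13,9,-12)  [lands on river]
river: ρ → (-12,15,10)
river: ρ → (10,25,-2)
river: ρ → (-2,23,22)
river: ρ → (22,21,-3)
river: ρ → (-3,21,22)
river: ρ → (22,23,-2)
river: ρ → (-2,25,10)
river: ρ → (10,15,-12)
river: ρ → (-12,9,13)
river: ρ → (13,17,-8)
river: ρ → (-8,15,15)
river: ρ → (15,15,-8)
river: ρ → (-8,17,13)
ρ-cycle length = 14 (tail of 1 descent step not counted)

14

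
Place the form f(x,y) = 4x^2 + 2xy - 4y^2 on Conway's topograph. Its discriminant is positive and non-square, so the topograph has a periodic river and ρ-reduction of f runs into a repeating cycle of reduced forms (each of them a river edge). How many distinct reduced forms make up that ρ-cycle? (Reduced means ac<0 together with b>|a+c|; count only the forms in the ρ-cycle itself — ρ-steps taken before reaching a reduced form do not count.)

D = 68, ⌊√D⌋ = 8
river: ρ → (-4,6,2)
river: ρ → (2,6,-4)
river: ρ → (-4,2,4)
river: ρ → (4,6,-2)
river: ρ → (-2,6,4)
river: ρ → (4,2,-4)
ρ-cycle length = 6 (tail of 0 descent steps not counted)

6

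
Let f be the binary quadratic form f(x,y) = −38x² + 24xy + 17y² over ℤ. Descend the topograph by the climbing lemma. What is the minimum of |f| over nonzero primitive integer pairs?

river: ρ → (17,44,-18)
river: ρ → (-18,28,33)
river: ρ → (33,38,-13)
river: ρ → (-13,40,30)
river: ρ → (30,20,-23)
river: ρ → (-23,26,27)
river: ρ → (27,28,-22)
river: ρ → (-22,16,33)
river: ρ → (33,50,-5)
river: ρ → (-5,50,33)
river: ρ → (33,16,-22)
river: ρ → (-22,28,27)
river: ρ → (27,26,-23)
river: ρ → (-23,20,30)
river: ρ → (30,40,-13)
river: ρ → (-13,38,33)
river: ρ → (33,28,-18)
river: ρ → (-18,44,17)
river: ρ → (17,24,-38)
river: ρ → (-38,52,3)
river: ρ → (3,56,-2)
river: ρ → (-2,56,3)
river: ρ → (3,52,-38)
river: ρ → (-38,24,17)
closes: descent 0, river 24
min |a| on river = 2

2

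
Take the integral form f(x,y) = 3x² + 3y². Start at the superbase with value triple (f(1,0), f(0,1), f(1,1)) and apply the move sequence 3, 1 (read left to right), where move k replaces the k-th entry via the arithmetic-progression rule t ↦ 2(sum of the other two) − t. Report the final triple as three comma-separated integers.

start (3,3,6) = (f(1,0),f(0,1),f(1,1))
replace slot 3: 2·(3+3) − 6 = 6 → (3,3,6)
replace slot 1: 2·(3+6) − 3 = 15 → (15,3,6)

15,3,6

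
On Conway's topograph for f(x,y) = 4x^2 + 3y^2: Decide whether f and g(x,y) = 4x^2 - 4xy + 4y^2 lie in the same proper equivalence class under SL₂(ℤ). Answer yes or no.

D₁ = -48, D₂ = -48
f: flip: (4,0,3)→(3,0,4)
f: reduced (well bottom): (3,0,4) with a≤c, −a<b≤a
g: translate: b→4 (≡-4 mod 8), so (4,-4,4)→(4,4,4)
g: reduced (well bottom): (4,4,4) with a≤c, −a<b≤a
reduced forms (3, 0, 4) vs (4, 4, 4) ⇒ inequivalent

no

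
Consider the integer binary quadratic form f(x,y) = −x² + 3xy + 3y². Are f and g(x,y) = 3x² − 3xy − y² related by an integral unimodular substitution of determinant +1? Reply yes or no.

D₁ = 21, D₂ = 21
river cycle of f (length 2): (3, 3, -1), (-1, 3, 3)
river cycle of g (length 2): (-1, 3, 3), (3, 3, -1)
cycles coincide ⇒ equivalent

yes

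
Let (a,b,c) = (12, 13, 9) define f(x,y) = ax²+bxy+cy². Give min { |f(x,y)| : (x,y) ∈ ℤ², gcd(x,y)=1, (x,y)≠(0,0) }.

translate: b→-11 (≡13 mod 24), so (12,13,9)→(12,-11,8)
flip: (12,-11,8)→(8,11,12)
translate: b→-5 (≡11 mod 16), so (8,11,12)→(8,-5,9)
reduced (well bottom): (8,-5,9) with a≤c, −a<b≤a
well minimum = a = 8

8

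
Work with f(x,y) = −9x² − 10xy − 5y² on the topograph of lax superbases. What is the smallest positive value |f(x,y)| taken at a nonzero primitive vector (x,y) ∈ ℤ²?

translate: b→-8 (≡10 mod 18), so (9,10,5)→(9,-8,4)
flip: (9,-8,4)→(4,8,9)
translate: b→0 (≡8 mod 8), so (4,8,9)→(4,0,5)
reduced (well bottom): (4,0,5) with a≤c, −a<b≤a
well minimum |f| = |-4| = 4 (negative-definite)

4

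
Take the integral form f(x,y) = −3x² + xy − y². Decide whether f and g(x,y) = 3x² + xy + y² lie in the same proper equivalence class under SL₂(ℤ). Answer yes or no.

D₁ = -11, D₂ = -11
f is negative-definite; reduce −f:
−f: flip: (3,-1,1)→(1,1,3)
−f: reduced (well bottom): (1,1,3) with a≤c, −a<b≤a
flip sign back: reduced form of f is (-1,-1,-3)
g: flip: (3,1,1)→(1,-1,3)
g: translate: b→1 (≡-1 mod 2), so (1,-1,3)→(1,1,3)
g: reduced (well bottom): (1,1,3) with a≤c, −a<b≤a
reduced forms (-1, -1, -3) vs (1, 1, 3) ⇒ inequivalent

no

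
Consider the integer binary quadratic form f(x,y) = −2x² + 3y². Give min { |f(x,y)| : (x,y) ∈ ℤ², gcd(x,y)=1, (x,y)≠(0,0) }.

descent: ρ → (3,0,-2)
descent: ρ → (-2,4,1)  [lands on river]
river: ρ → (1,4,-2)
closes: descent 2, river 2
min |a| on river = 1

1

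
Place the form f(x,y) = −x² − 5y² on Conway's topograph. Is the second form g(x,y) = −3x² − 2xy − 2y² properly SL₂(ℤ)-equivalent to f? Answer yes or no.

D₁ = -20, D₂ = -20
f is negative-definite; reduce −f:
−f: reduced (well bottom): (1,0,5) with a≤c, −a<b≤a
flip sign back: reduced form of f is (-1,0,-5)
g is negative-definite; reduce −g:
−g: flip: (3,2,2)→(2,-2,3)
−g: translate: b→2 (≡-2 mod 4), so (2,-2,3)→(2,2,3)
−g: reduced (well bottom): (2,2,3) with a≤c, −a<b≤a
flip sign back: reduced form of g is (-2,-2,-3)
reduced forms (-1, 0, -5) vs (-2, -2, -3) ⇒ inequivalent

no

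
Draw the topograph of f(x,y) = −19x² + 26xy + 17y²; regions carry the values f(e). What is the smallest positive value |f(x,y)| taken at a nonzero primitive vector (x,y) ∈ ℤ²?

river: ρ → (17,42,-3)
river: ρ → (-3,42,17)
river: ρ → (17,26,-19)
river: ρ → (-19,12,24)
river: ρ → (24,36,-7)
river: ρ → (-7,34,29)
river: ρ → (29,24,-12)
river: ρ → (-12,24,29)
river: ρ → (29,34,-7)
river: ρ → (-7,36,24)
river: ρ → (24,12,-19)
river: ρ → (-19,26,17)
closes: descent 0, river 12
min |a| on river = 3

3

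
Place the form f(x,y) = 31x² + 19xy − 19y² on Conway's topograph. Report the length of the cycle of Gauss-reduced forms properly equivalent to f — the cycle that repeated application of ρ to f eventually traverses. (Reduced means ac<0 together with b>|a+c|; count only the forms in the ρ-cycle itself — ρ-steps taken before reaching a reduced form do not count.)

D = 2717, ⌊√D⌋ = 52
river: ρ → (-19,19,31)
river: ρ → (31,43,-7)
river: ρ → (-7,41,37)
river: ρ → (37,33,-11)
river: ρ → (-11,33,37)
river: ρ → (37,41,-7)
river: ρ → (-7,43,31)
river: ρ → (31,19,-19)
ρ-cycle length = 8 (tail of 0 descent steps not counted)

8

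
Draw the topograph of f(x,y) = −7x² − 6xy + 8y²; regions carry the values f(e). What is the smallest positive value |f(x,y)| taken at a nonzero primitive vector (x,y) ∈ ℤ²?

descent: ρ → (8,6,-7)  [lands on river]
river: ρ → (-7,8,7)
river: ρ → (7,6,-8)
river: ρ → (-8,10,5)
river: ρ → (5,10,-8)
river: ρ → (-8,6,7)
river: ρ → (7,8,-7)
river: ρ → (-7,6,8)
river: ρ → (8,10,-5)
river: ρ → (-5,10,8)
closes: descent 1, river 10
min |a| on river = 5

5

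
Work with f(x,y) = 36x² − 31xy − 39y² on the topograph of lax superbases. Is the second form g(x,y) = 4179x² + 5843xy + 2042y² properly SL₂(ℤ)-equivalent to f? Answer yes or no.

D₁ = 6577, D₂ = 6577
river cycle of f (length 198): (-39, 31, 36), (36, 41, -34), (-34, 27, 43), (43, 59, -18), (-18, 49, 58), (58, 67, -9), (-9, 77, 18), (18, 67, -29), (-29, 49, 36), (36, 23, -42), … (188 more)
river cycle of g (length 198): (36, 41, -34), (-34, 27, 43), (43, 59, -18), (-18, 49, 58), (58, 67, -9), (-9, 77, 18), (18, 67, -29), (-29, 49, 36), (36, 23, -42), (-42, 61, 17), … (188 more)
cycles coincide ⇒ equivalent

yes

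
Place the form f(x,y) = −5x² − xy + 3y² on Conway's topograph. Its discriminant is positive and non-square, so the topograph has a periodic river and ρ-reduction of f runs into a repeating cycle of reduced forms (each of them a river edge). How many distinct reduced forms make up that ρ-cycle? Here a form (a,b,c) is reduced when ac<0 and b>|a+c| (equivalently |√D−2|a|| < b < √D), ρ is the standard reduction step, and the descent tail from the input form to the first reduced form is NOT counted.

D = 61, ⌊√D⌋ = 7
descent: ρ → (3,7,-1)  [lands on river]
river: ρ → (-1,7,3)
river: ρ → (3,5,-3)
river: ρ → (-3,7,1)
river: ρ → (1,7,-3)
river: ρ → (-3,5,3)
ρ-cycle length = 6 (tail of 1 descent step not counted)

6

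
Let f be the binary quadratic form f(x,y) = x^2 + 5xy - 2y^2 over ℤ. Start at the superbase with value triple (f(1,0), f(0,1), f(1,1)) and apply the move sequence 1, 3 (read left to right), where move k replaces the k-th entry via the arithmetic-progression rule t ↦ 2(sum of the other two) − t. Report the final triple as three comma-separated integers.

start (1,-2,4) = (f(1,0),f(0,1),f(1,1))
replace slot 1: 2·((-2)+4) − 1 = 3 → (3,-2,4)
replace slot 3: 2·(3+(-2)) − 4 = -2 → (3,-2,-2)

3,-2,-2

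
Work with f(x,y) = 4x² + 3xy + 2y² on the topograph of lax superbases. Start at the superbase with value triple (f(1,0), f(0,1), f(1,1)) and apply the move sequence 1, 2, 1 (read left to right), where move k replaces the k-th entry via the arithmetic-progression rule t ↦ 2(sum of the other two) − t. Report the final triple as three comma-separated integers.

start (4,2,9) = (f(1,0),f(0,1),f(1,1))
replace slot 1: 2·(2+9) − 4 = 18 → (18,2,9)
replace slot 2: 2·(18+9) − 2 = 52 → (18,52,9)
replace slot 1: 2·(52+9) − 18 = 104 → (104,52,9)

104,52,9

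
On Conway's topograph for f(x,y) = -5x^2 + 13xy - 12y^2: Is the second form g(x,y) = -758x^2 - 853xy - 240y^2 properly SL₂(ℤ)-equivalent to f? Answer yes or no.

D₁ = -71, D₂ = -71
f is negative-definite; reduce −f:
−f: translate: b→-3 (≡-13 mod 10), so (5,-13,12)→(5,-3,4)
−f: flip: (5,-3,4)→(4,3,5)
−f: reduced (well bottom): (4,3,5) with a≤c, −a<b≤a
flip sign back: reduced form of f is (-4,-3,-5)
g is negative-definite; reduce −g:
−g: translate: b→-663 (≡853 mod 1516), so (758,853,240)→(758,-663,145)
−g: flip: (758,-663,145)→(145,663,758)
−g: translate: b→83 (≡663 mod 290), so (145,663,758)→(145,83,12)
−g: flip: (145,83,12)→(12,-83,145)
−g: translate: b→-11 (≡-83 mod 24), so (12,-83,145)→(12,-11,4)
−g: flip: (12,-11,4)→(4,11,12)
−g: translate: b→3 (≡11 mod 8), so (4,11,12)→(4,3,5)
−g: reduced (well bottom): (4,3,5) with a≤c, −a<b≤a
flip sign back: reduced form of g is (-4,-3,-5)
reduced forms (-4, -3, -5) vs (-4, -3, -5) ⇒ equivalent

yes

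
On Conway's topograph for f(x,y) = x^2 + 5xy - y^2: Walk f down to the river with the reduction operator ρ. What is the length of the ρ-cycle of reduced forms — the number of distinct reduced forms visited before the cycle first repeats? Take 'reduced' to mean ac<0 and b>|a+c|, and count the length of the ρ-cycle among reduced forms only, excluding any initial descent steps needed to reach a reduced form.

D = 29, ⌊√D⌋ = 5
river: ρ → (-1,5,1)
river: ρ → (1,5,-1)
ρ-cycle length = 2 (tail of 0 descent steps not counted)

2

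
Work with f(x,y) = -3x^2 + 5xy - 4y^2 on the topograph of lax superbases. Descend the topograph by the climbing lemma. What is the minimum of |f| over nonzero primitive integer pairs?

translate: b→1 (≡-5 mod 6), so (3,-5,4)→(3,1,2)
flip: (3,1,2)→(2,-1,3)
reduced (well bottom): (2,-1,3) with a≤c, −a<b≤a
well minimum |f| = |-2| = 2 (negative-definite)

2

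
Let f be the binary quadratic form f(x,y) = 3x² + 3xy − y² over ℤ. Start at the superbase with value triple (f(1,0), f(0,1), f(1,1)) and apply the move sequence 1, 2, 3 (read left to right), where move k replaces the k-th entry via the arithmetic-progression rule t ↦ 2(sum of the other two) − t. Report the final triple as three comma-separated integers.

start (3,-1,5) = (f(1,0),f(0,1),f(1,1))
replace slot 1: 2·((-1)+5) − 3 = 5 → (5,-1,5)
replace slot 2: 2·(5+5) − (-1) = 21 → (5,21,5)
replace slot 3: 2·(5+21) − 5 = 47 → (5,21,47)

5,21,47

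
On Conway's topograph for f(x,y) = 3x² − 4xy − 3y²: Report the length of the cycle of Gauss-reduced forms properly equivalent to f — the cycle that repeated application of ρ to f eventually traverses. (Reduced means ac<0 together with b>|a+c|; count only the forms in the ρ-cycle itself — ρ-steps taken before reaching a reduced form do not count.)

D = 52, ⌊√D⌋ = 7
descent: ρ → (-3,4,3)  [lands on river]
river: ρ → (3,2,-4)
river: ρ → (-4,6,1)
river: ρ → (1,6,-4)
river: ρ → (-4,2,3)
river: ρ → (3,4,-3)
river: ρ → (-3,2,4)
river: ρ → (4,6,-1)
river: ρ → (-1,6,4)
river: ρ → (4,2,-3)
ρ-cycle length = 10 (tail of 1 descent step not counted)

10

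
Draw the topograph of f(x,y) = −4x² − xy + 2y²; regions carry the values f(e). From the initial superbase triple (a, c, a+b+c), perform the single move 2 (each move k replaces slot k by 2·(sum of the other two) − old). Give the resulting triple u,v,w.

start (-4,2,-3) = (f(1,0),f(0,1),f(1,1))
replace slot 2: 2·((-4)+(-3)) − 2 = -16 → (-4,-16,-3)

-4,-16,-3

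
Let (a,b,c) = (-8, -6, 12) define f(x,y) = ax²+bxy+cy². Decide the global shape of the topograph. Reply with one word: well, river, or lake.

D = b²−4ac = (-6)² − 4·(-8)·12 = 420
D > 0 non-square ⇒ indefinite ⇒ periodic river

river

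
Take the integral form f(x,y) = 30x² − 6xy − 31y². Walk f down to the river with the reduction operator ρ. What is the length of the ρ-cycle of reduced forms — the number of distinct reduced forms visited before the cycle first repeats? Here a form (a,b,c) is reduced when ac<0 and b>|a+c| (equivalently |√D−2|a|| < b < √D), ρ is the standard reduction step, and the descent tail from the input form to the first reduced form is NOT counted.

D = 3756, ⌊√D⌋ = 61
descent: ρ → (-31,6,30)  [lands on river]
river: ρ → (30,54,-7)
river: ρ → (-7,58,14)
river: ρ → (14,54,-15)
river: ρ → (-15,36,41)
river: ρ → (41,46,-10)
river: ρ → (-10,54,21)
river: ρ → (21,30,-34)
river: ρ → (-34,38,17)
river: ρ → (17,30,-42)
river: ρ → (-42,54,5)
river: ρ → (5,56,-31)
ρ-cycle length = 12 (tail of 1 descent step not counted)

12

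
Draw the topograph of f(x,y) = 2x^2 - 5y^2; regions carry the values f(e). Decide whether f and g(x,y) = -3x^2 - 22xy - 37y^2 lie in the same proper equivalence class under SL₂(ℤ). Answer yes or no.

D₁ = 40, D₂ = 40
river cycle of f (length 6): (2, 4, -3), (-3, 2, 3), (3, 4, -2), (-2, 4, 3), (3, 2, -3), (-3, 4, 2)
river cycle of g (length 6): (-3, 2, 3), (3, 4, -2), (-2, 4, 3), (3, 2, -3), (-3, 4, 2), (2, 4, -3)
cycles coincide ⇒ equivalent

yes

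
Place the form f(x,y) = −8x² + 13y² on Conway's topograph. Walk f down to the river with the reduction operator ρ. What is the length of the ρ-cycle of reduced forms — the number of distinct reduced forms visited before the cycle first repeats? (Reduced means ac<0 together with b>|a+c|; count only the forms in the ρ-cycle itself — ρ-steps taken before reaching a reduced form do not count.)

D = 416, ⌊√D⌋ = 20
descent: ρ → (13,0,-8)
descent: ρ → (-8,16,5)  [lands on river]
river: ρ → (5,14,-11)
river: ρ → (-11,8,8)
river: ρ → (8,8,-11)
river: ρ → (-11,14,5)
river: ρ → (5,16,-8)
ρ-cycle length = 6 (tail of 2 descent steps not counted)

6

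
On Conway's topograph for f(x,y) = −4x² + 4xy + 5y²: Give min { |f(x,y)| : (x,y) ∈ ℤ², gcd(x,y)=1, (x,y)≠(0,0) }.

river: ρ → (5,6,-3)
river: ρ → (-3,6,5)
river: ρ → (5,4,-4)
river: ρ → (-4,4,5)
closes: descent 0, river 4
min |a| on river = 3

3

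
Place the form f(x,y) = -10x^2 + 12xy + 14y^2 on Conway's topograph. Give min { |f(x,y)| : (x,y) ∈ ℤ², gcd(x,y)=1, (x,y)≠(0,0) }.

river: ρ → (14,16,-8)
river: ρ → (-8,16,14)
river: ρ → (14,12,-10)
river: ρ → (-10,8,16)
river: ρ → (16,24,-2)
river: ρ → (-2,24,16)
river: ρ → (16,8,-10)
river: ρ → (-10,12,14)
closes: descent 0, river 8
min |a| on river = 2

2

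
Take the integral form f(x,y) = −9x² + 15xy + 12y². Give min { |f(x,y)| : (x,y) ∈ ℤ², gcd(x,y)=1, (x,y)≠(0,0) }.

river: ρ → (12,9,-12)
river: ρ → (-12,15,9)
river: ρ → (9,21,-6)
river: ρ → (-6,15,18)
river: ρ → (18,21,-3)
river: ρ → (-3,21,18)
river: ρ → (18,15,-6)
river: ρ → (-6,21,9)
river: ρ → (9,15,-12)
river: ρ → (-12,9,12)
river: ρ → (12,15,-9)
river: ρ → (-9,21,6)
river: ρ → (6,15,-18)
river: ρ → (-18,21,3)
river: ρ → (3,21,-18)
river: ρ → (-18,15,6)
river: ρ → (6,21,-9)
river: ρ → (-9,15,12)
closes: descent 0, river 18
min |a| on river = 3

3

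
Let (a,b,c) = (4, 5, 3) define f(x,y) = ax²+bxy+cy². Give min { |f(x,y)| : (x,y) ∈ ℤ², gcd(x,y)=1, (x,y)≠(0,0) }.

translate: b→-3 (≡5 mod 8), so (4,5,3)→(4,-3,2)
flip: (4,-3,2)→(2,3,4)
translate: b→-1 (≡3 mod 4), so (2,3,4)→(2,-1,3)
reduced (well bottom): (2,-1,3) with a≤c, −a<b≤a
well minimum = a = 2

2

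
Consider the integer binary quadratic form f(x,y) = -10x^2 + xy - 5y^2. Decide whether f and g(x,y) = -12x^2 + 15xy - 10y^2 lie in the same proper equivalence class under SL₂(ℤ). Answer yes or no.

D₁ = -199, D₂ = -255
discriminants differ ⇒ not SL₂(ℤ)-equivalent

no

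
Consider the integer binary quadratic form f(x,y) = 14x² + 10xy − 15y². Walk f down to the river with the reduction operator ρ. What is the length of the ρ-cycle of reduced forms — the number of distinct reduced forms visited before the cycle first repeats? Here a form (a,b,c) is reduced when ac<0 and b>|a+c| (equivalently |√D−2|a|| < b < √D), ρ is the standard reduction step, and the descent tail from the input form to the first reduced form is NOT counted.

D = 940, ⌊√D⌋ = 30
river: ρ → (-15,20,9)
river: ρ → (9,16,-19)
river: ρ → (-19,22,6)
river: ρ → (6,26,-11)
river: ρ → (-11,18,14)
river: ρ → (14,10,-15)
ρ-cycle length = 6 (tail of 0 descent steps not counted)

6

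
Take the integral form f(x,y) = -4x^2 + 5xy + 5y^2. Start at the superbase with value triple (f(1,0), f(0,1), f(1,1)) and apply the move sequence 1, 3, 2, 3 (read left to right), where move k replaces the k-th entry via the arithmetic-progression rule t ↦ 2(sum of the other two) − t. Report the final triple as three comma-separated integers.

start (-4,5,6) = (f(1,0),f(0,1),f(1,1))
replace slot 1: 2·(5+6) − (-4) = 26 → (26,5,6)
replace slot 3: 2·(26+5) − 6 = 56 → (26,5,56)
replace slot 2: 2·(26+56) − 5 = 159 → (26,159,56)
replace slot 3: 2·(26+159) − 56 = 314 → (26,159,314)

26,159,314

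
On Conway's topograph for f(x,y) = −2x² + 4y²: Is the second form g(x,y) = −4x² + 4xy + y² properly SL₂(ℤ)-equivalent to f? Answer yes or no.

D₁ = 32, D₂ = 32
river cycle of f (length 2): (-2, 4, 2), (2, 4, -2)
river cycle of g (length 2): (1, 4, -4), (-4, 4, 1)
cycles differ ⇒ inequivalent

no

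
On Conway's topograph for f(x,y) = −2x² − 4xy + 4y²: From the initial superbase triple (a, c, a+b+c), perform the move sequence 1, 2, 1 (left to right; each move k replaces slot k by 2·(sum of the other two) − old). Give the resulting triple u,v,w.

start (-2,4,-2) = (f(1,0),f(0,1),f(1,1))
replace slot 1: 2·(4+(-2)) − (-2) = 6 → (6,4,-2)
replace slot 2: 2·(6+(-2)) − 4 = 4 → (6,4,-2)
replace slot 1: 2·(4+(-2)) − 6 = -2 → (-2,4,-2)

-2,4,-2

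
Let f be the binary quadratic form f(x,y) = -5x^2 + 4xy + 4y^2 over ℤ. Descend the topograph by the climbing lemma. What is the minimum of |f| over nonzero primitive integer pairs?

river: ρ → (4,4,-5)
river: ρ → (-5,6,3)
river: ρ → (3,6,-5)
river: ρ → (-5,4,4)
closes: descent 0, river 4
min |a| on river = 3

3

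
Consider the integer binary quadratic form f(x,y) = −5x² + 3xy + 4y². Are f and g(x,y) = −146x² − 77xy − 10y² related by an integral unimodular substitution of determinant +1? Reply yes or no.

D₁ = 89, D₂ = 89
river cycle of f (length 14): (4, 5, -4), (-4, 3, 5), (5, 7, -2), (-2, 9, 1), (1, 9, -2), (-2, 7, 5), (5, 3, -4), (-4, 5, 4), (4, 3, -5), (-5, 7, 2), … (4 more)
river cycle of g (length 14): (2, 7, -5), (-5, 3, 4), (4, 5, -4), (-4, 3, 5), (5, 7, -2), (-2, 9, 1), (1, 9, -2), (-2, 7, 5), (5, 3, -4), (-4, 5, 4), … (4 more)
cycles coincide ⇒ equivalent

yes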